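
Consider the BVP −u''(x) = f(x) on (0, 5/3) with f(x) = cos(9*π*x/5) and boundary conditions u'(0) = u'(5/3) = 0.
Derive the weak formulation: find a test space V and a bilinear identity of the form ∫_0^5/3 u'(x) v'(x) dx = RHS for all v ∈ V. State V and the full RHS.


V = H^1(0, 5/3) (no boundary constraint on v; u is determined up to an additive constant); weak form: ∫_0^5/3 u'v' dx = ∫_0^5/3 (cos(9*π*x/5)) v dx for all v ∈ V.

Multiply both sides by a test function v and integrate from 0 to 5/3:
  ∫_0^5/3 −u''(x) v(x) dx = ∫_0^5/3 f(x) v(x) dx.
Integrate the LHS by parts once:
  ∫_0^5/3 −u'' v dx = −[u'(x) v(x)]_0^5/3 + ∫_0^5/3 u'(x) v'(x) dx.
Thus ∫_0^5/3 u'(x) v'(x) dx = ∫_0^5/3 f(x) v(x) dx + [u'(x) v(x)]_0^5/3.
Choose V so that boundary terms are either known or forced to vanish.
u has homogeneous Neumann: u'(0) = u'(5/3) = 0. So [u' v]_0^5/3 = 0·v(5/3) − 0·v(0) = 0 for any v; take V = H^1(0, 5/3).
Weak formulation: find u (satisfying any essential BC) such that ∫_0^5/3 u'(x) v'(x) dx = ∫_0^5/3 f v dx for all v ∈ V (homogeneous Neumann, so boundary terms vanish).
Substituting f(x) = cos(9*π*x/5), the right-hand side is ∫_0^5/3 (cos(9*π*x/5)) v dx.
Compatibility check (pure Neumann): taking v ≡ 1 ∈ V gives 0 = ∫_0^5/3 f dx + (0) − (0), i.e. ∫_0^5/3 f dx must equal u'(0) − u'(5/3) = 0. Indeed ∫_0^5/3 (cos(9*π*x/5)) dx = 0, so the data are compatible. The solution is then unique only up to an additive constant (fix it e.g. by requiring ∫_0^5/3 u dx = 0).


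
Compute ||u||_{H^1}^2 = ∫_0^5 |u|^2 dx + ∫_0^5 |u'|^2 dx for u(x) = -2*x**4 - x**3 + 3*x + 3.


||u||_{H^1}^2 = 117711845/63

The H^1 norm (squared) on an interval (0, L) is
  ||u||_{H^1}^2 = ∫_0^L u(x)^2 dx + ∫_0^L u'(x)^2 dx.
Compute u'(x) = -8*x**3 - 3*x**2 + 3.
Then u(x)^2 = 4*x**8 + 4*x**7 + x**6 - 12*x**5 - 18*x**4 - 6*x**3 + 9*x**2 + 18*x + 9 and u'(x)^2 = 64*x**6 + 48*x**5 + 9*x**4 - 48*x**3 - 18*x**2 + 9.
Integrate each monomial from 0 to 5 using ∫_0^5 c·x^n dx = c·5^(n+1)/(n+1):
  ∫_0^5 u(x)^2 dx = ∫_0^5 (4*x^8 + 4*x^7 + x^6 - 12*x^5 - 18*x^4 - 6*x^3 + 9*x^2 + 18*x + 9) dx. Term by term:
    ∫_0^5 4*x^8 dx = 7812500/9;  ∫_0^5 4*x^7 dx = 390625/2;  ∫_0^5 x^6 dx = 78125/7;
    ∫_0^5 -12*x^5 dx = -31250;  ∫_0^5 -18*x^4 dx = -11250;  ∫_0^5 -6*x^3 dx = -1875/2;
    ∫_0^5 9*x^2 dx = 375;  ∫_0^5 18*x dx = 225;  ∫_0^5 9 dx = 45.
  Sum: 7812500/9 + 390625/2 + 78125/7 − 31250 − 11250 − 1875/2 + 375 + 225 + 45 = 64999385/63.
  ∫_0^5 u'(x)^2 dx = ∫_0^5 (64*x^6 + 48*x^5 + 9*x^4 - 48*x^3 - 18*x^2 + 9) dx. Term by term:
    ∫_0^5 64*x^6 dx = 5000000/7;  ∫_0^5 48*x^5 dx = 125000;  ∫_0^5 9*x^4 dx = 5625;
    ∫_0^5 -48*x^3 dx = -7500;  ∫_0^5 -18*x^2 dx = -750;  ∫_0^5 9 dx = 45.
  Sum: 5000000/7 + 125000 + 5625 − 7500 − 750 + 45 = 5856940/7.
Adding: ||u||_{H^1}^2 = 64999385/63 + 5856940/7 = 117711845/63.


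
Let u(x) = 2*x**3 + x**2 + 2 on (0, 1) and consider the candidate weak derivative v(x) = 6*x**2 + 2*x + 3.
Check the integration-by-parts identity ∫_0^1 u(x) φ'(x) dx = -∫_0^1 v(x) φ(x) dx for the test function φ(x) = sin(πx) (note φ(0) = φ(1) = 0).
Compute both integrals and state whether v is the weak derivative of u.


LHS = -8/π + 24/π^3, RHS = -14/π + 24/π^3. No, v is not the weak derivative of u.

u(x) = 2*x**3 + x**2 + 2, classical derivative u'(x) = 6*x**2 + 2*x.
φ(x) = sin(πx), so φ'(x) = π*cos(π*x).
Note φ(0) = φ(1) = 0, so the boundary term u·φ vanishes.
LHS = ∫_0^1 u(x) φ'(x) dx = ∫_0^1 (2*π*x^3*cos(π*x) + π*x^2*cos(π*x) + 2*π*cos(π*x)) dx. Term by term:
  ∫_0^1 2*π*cos(π*x) dx = 0;  ∫_0^1 π*x^2*cos(π*x) dx = -2/π;  ∫_0^1 2*π*x^3*cos(π*x) dx = -6/π + 24/π^3.
Sum: 0 − 2/π + -6/π + 24/π^3 = -8/π + 24/π^3.
So LHS = -8/π + 24/π^3.
∫_0^1 v(x) φ(x) dx = ∫_0^1 (6*x^2*sin(π*x) + 2*x*sin(π*x) + 3*sin(π*x)) dx. Term by term:
  ∫_0^1 3*sin(π*x) dx = 6/π;  ∫_0^1 2*x*sin(π*x) dx = 2/π;  ∫_0^1 6*x^2*sin(π*x) dx = -24/π^3 + 6/π.
Sum: 6/π + 2/π + -24/π^3 + 6/π = -24/π^3 + 14/π.
So RHS = -∫_0^1 v(x) φ(x) dx = -14/π + 24/π^3.
LHS − RHS = 6/π ≠ 0, so the identity fails.
(For a valid weak derivative the identity must hold for EVERY test function, in particular this one. The failure shows v is NOT the weak derivative of u.)
Correct weak derivative would be u'(x) = 6*x**2 + 2*x.


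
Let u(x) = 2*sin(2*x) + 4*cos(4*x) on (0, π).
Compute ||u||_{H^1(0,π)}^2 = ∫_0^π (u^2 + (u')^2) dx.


||u||_{H^1(0,π)}^2 = 146*π

u'(x) = -16*sin(4*x) + 4*cos(2*x).
Expand u² and (u')² and integrate term by term on (0, π), using: for integers n ≥ 1, ∫_0^π sin²(nx) dx = ∫_0^π cos²(nx) dx = π/2; for n ≠ n', ∫_0^π sin(nx)sin(n'x) dx = ∫_0^π cos(nx)cos(n'x) dx = 0; and by product-to-sum, ∫_0^π sin(nx)cos(n'x) dx = ½∫_0^π [sin((n+n')x) + sin((n−n')x)] dx, which is 0 when n+n' is even and 2n/(n²−n'²) when n+n' is odd (it need not vanish on (0, π)).
  u² squared terms: (2)²·∫sin(2x)² dx = 4·π/2 = 2*π;  (4)²·∫cos(4x)² dx = 16·π/2 = 8*π.
  u² cross terms: 2·(2)·(4)·∫sin(2x)·cos(4x) dx = 16·(0) = 0.
  So ∫_0^π u² dx = 2*π + 8*π + 0 = 10*π.
  (u')² squared terms: (-16)²·∫sin(4x)² dx = 256·π/2 = 128*π;  (4)²·∫cos(2x)² dx = 16·π/2 = 8*π.
  (u')² cross terms: 2·(-16)·(4)·∫sin(4x)·cos(2x) dx = -128·(0) = 0.
  So ∫_0^π (u')² dx = 128*π + 8*π + 0 = 136*π.
||u||_{H^1}^2 = (10*π) + (136*π) = 146*π.


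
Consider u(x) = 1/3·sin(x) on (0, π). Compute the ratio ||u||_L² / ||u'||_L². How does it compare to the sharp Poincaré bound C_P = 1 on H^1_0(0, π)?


||u||_L² / ||u'||_L² = 1 = C_P.

u(x) = 1/3·sin(x), so u'(x) = cos(x)/3.
Writing u(x) = A·sin(kπx/L) with A = 1/3 and k = 1, use ∫_0^L sin²(kπx/L) dx = L/2 and ∫_0^L cos²(kπx/L) dx = L/2.
u² = 1/9·sin²(x) and (u')² = 1/9·cos²(x), and each of sin², cos² integrates to L/2 = π/2 over (0, π).
∫_0^π u² dx = π/18, so ||u||_L² = sqrt(2)*sqrt(π)/6.
∫_0^π (u')² dx = π/18, so ||u'||_L² = sqrt(2)*sqrt(π)/6.
Ratio ||u||_L² / ||u'||_L² = 1.
Sharp Poincaré constant on H^1_0(0, π) is C_P = L/π = 1, achieved by sin(x).
This is the k = 1 eigenfunction (up to amplitude), so the ratio equals the sharp Poincaré constant exactly.


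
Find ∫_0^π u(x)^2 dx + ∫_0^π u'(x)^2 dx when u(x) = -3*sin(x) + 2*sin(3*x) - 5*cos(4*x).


||u||_{H^1(0,π)}^2 = 1564/7 + 483*π/2

u'(x) = 20*sin(4*x) - 3*cos(x) + 6*cos(3*x).
Expand u² and (u')² and integrate term by term on (0, π), using: for integers n ≥ 1, ∫_0^π sin²(nx) dx = ∫_0^π cos²(nx) dx = π/2; for n ≠ n', ∫_0^π sin(nx)sin(n'x) dx = ∫_0^π cos(nx)cos(n'x) dx = 0; and by product-to-sum, ∫_0^π sin(nx)cos(n'x) dx = ½∫_0^π [sin((n+n')x) + sin((n−n')x)] dx, which is 0 when n+n' is even and 2n/(n²−n'²) when n+n' is odd (it need not vanish on (0, π)).
  u² squared terms: (-5)²·∫cos(4x)² dx = 25·π/2 = 25*π/2;  (-3)²·∫sin(x)² dx = 9·π/2 = 9*π/2;  (2)²·∫sin(3x)² dx = 4·π/2 = 2*π.
  u² cross terms: 2·(-5)·(-3)·∫cos(4x)·sin(x) dx = 30·(-2/15) = -4;  2·(-5)·(2)·∫cos(4x)·sin(3x) dx = -20·(-6/7) = 120/7;  2·(-3)·(2)·∫sin(x)·sin(3x) dx = -12·(0) = 0.
  So ∫_0^π u² dx = 25*π/2 + 9*π/2 + 2*π − 4 + 120/7 + 0 = 92/7 + 19*π.
  (u')² squared terms: (-3)²·∫cos(x)² dx = 9·π/2 = 9*π/2;  (6)²·∫cos(3x)² dx = 36·π/2 = 18*π;  (20)²·∫sin(4x)² dx = 400·π/2 = 200*π.
  (u')² cross terms: 2·(-3)·(6)·∫cos(x)·cos(3x) dx = -36·(0) = 0;  2·(-3)·(20)·∫cos(x)·sin(4x) dx = -120·(8/15) = -64;  2·(6)·(20)·∫cos(3x)·sin(4x) dx = 240·(8/7) = 1920/7.
  So ∫_0^π (u')² dx = 9*π/2 + 18*π + 200*π + 0 − 64 + 1920/7 = 1472/7 + 445*π/2.
||u||_{H^1}^2 = (92/7 + 19*π) + (1472/7 + 445*π/2) = 1564/7 + 483*π/2.


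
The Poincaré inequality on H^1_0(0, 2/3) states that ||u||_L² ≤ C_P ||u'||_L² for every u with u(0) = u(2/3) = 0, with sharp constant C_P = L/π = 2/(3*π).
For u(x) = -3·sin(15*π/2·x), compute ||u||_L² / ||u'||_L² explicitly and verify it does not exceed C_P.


||u||_L² / ||u'||_L² = 2/(15*π) < C_P = 2/(3*π).

u(x) = -3·sin(15*π/2·x), so u'(x) = -45*π*cos(15*π*x/2)/2.
Writing u(x) = A·sin(kπx/L) with A = -3 and k = 5, use ∫_0^L sin²(kπx/L) dx = L/2 and ∫_0^L cos²(kπx/L) dx = L/2.
u² = 9·sin²(15*π/2·x) and (u')² = 2025*π^2/4·cos²(15*π/2·x), and each of sin², cos² integrates to L/2 = 1/3 over (0, 2/3).
∫_0^2/3 u² dx = 3, so ||u||_L² = sqrt(3).
∫_0^2/3 (u')² dx = 675*π^2/4, so ||u'||_L² = 15*sqrt(3)*π/2.
Ratio ||u||_L² / ||u'||_L² = 2/(15*π).
Sharp Poincaré constant on H^1_0(0, 2/3) is C_P = L/π = 2/(3*π), achieved by sin(3*π/2·x).
This is the k = 5 harmonic; the ratio L/(kπ) is strictly less than C_P = L/π, consistent with the sharp inequality ||u||_L² ≤ C_P ||u'||_L².


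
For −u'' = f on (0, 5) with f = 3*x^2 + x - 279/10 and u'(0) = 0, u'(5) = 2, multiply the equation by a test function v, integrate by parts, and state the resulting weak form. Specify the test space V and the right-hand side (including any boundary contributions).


V = H^1(0, 5) (v unrestricted at boundary; u is determined up to an additive constant); weak form: ∫_0^5 u'v' dx = ∫_0^5 (3*x^2 + x - 279/10) v dx + 2·v(5) for all v ∈ V.

Multiply both sides by a test function v and integrate from 0 to 5:
  ∫_0^5 −u''(x) v(x) dx = ∫_0^5 f(x) v(x) dx.
Integrate the LHS by parts once:
  ∫_0^5 −u'' v dx = −[u'(x) v(x)]_0^5 + ∫_0^5 u'(x) v'(x) dx.
Thus ∫_0^5 u'(x) v'(x) dx = ∫_0^5 f(x) v(x) dx + [u'(x) v(x)]_0^5.
Choose V so that boundary terms are either known or forced to vanish.
u has inhomogeneous Neumann u'(0) = 0, u'(5) = 2. [u' v]_0^5 = (2)·v(5) − (0)·v(0) = 2·v(5). Take V = H^1(0, 5); boundary term becomes part of RHS.
Weak formulation: find u (satisfying any essential BC) such that ∫_0^5 u'(x) v'(x) dx = ∫_0^5 f v dx + 2·v(5) for all v ∈ V (Neumann data are natural BCs: they enter the RHS as boundary terms).
Substituting f(x) = 3*x^2 + x - 279/10, the right-hand side is ∫_0^5 (3*x^2 + x - 279/10) v dx + 2·v(5).
Compatibility check (pure Neumann): taking v ≡ 1 ∈ V gives 0 = ∫_0^5 f dx + (2) − (0), i.e. ∫_0^5 f dx must equal u'(0) − u'(5) = -2. Indeed ∫_0^5 (3*x^2 + x - 279/10) dx = -2, so the data are compatible. The solution is then unique only up to an additive constant (fix it e.g. by requiring ∫_0^5 u dx = 0).


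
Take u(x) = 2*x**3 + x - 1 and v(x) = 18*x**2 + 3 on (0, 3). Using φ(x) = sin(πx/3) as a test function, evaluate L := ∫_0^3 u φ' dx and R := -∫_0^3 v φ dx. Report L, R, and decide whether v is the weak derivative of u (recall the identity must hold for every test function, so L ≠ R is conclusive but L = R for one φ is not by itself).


LHS = -168/π + 648/π^3, RHS = -504/π + 1944/π^3. No, v is not the weak derivative of u.

u(x) = 2*x**3 + x - 1, classical derivative u'(x) = 6*x**2 + 1.
φ(x) = sin(πx/3), so φ'(x) = π*cos(π*x/3)/3.
Note φ(0) = φ(3) = 0, so the boundary term u·φ vanishes.
LHS = ∫_0^3 u(x) φ'(x) dx = ∫_0^3 (2*π*x^3*cos(π*x/3)/3 + π*x*cos(π*x/3)/3 - π*cos(π*x/3)/3) dx. Term by term:
  ∫_0^3 -π*cos(π*x/3)/3 dx = 0;  ∫_0^3 π*x*cos(π*x/3)/3 dx = -6/π;  ∫_0^3 2*π*x^3*cos(π*x/3)/3 dx = -162/π + 648/π^3.
Sum: 0 − 6/π + -162/π + 648/π^3 = -168/π + 648/π^3.
So LHS = -168/π + 648/π^3.
∫_0^3 v(x) φ(x) dx = ∫_0^3 (18*x^2*sin(π*x/3) + 3*sin(π*x/3)) dx. Term by term:
  ∫_0^3 3*sin(π*x/3) dx = 18/π;  ∫_0^3 18*x^2*sin(π*x/3) dx = -1944/π^3 + 486/π.
Sum: 18/π + -1944/π^3 + 486/π = -1944/π^3 + 504/π.
So RHS = -∫_0^3 v(x) φ(x) dx = -504/π + 1944/π^3.
LHS − RHS = -1296/π^3 + 336/π ≠ 0, so the identity fails.
(For a valid weak derivative the identity must hold for EVERY test function, in particular this one. The failure shows v is NOT the weak derivative of u.)
Correct weak derivative would be u'(x) = 6*x**2 + 1.


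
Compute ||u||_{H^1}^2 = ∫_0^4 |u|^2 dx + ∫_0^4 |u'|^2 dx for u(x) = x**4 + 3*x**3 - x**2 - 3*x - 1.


||u||_{H^1}^2 = 56071592/315

The H^1 norm (squared) on an interval (0, L) is
  ||u||_{H^1}^2 = ∫_0^L u(x)^2 dx + ∫_0^L u'(x)^2 dx.
Compute u'(x) = 4*x**3 + 9*x**2 - 2*x - 3.
Then u(x)^2 = x**8 + 6*x**7 + 7*x**6 - 12*x**5 - 19*x**4 + 11*x**2 + 6*x + 1 and u'(x)^2 = 16*x**6 + 72*x**5 + 65*x**4 - 60*x**3 - 50*x**2 + 12*x + 9.
Integrate each monomial from 0 to 4 using ∫_0^4 c·x^n dx = c·4^(n+1)/(n+1):
  ∫_0^4 u(x)^2 dx = ∫_0^4 (x^8 + 6*x^7 + 7*x^6 - 12*x^5 - 19*x^4 + 11*x^2 + 6*x + 1) dx. Term by term:
    ∫_0^4 x^8 dx = 262144/9;  ∫_0^4 6*x^7 dx = 49152;  ∫_0^4 7*x^6 dx = 16384;
    ∫_0^4 -12*x^5 dx = -8192;  ∫_0^4 -19*x^4 dx = -19456/5;  ∫_0^4 11*x^2 dx = 704/3;
    ∫_0^4 6*x dx = 48;  ∫_0^4 1 dx = 4.
  Sum: 262144/9 + 49152 + 16384 − 8192 − 19456/5 + 704/3 + 48 + 4 = 3728996/45.
  ∫_0^4 u'(x)^2 dx = ∫_0^4 (16*x^6 + 72*x^5 + 65*x^4 - 60*x^3 - 50*x^2 + 12*x + 9) dx. Term by term:
    ∫_0^4 16*x^6 dx = 262144/7;  ∫_0^4 72*x^5 dx = 49152;  ∫_0^4 65*x^4 dx = 13312;
    ∫_0^4 -60*x^3 dx = -3840;  ∫_0^4 -50*x^2 dx = -3200/3;  ∫_0^4 12*x dx = 96;
    ∫_0^4 9 dx = 36.
  Sum: 262144/7 + 49152 + 13312 − 3840 − 3200/3 + 96 + 36 = 1997908/21.
Adding: ||u||_{H^1}^2 = 3728996/45 + 1997908/21 = 56071592/315.


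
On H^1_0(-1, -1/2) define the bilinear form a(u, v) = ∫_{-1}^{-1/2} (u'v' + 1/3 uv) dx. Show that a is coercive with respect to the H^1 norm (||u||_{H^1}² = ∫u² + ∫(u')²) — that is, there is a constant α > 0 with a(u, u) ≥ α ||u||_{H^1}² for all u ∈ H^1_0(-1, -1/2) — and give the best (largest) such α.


α = (1 + 12*π^2)/(3*(1 + 4*π^2))

Coercivity of a(·,·) on H^1_0(-1, -1/2) means a(u, u) ≥ α ||u||_{H^1}² for every u ∈ H^1_0.
The interval has length L = 1/2, and Poincaré/coercivity depend only on L. Here a(u, u) = ∫(u')² + (1/3)·∫u².
Here 0 < c = 1/3 < 1. The condition a(u,u) ≥ α||u||_{H^1}² reads (1−α)∫(u')² ≥ (α−c)∫u². Any admissible α is ≤ 1 (rapidly oscillating u have ∫u²/∫(u')² → 0), and α = 1 would force 0 ≥ (1−c)∫u², impossible since c < 1; so 1−α > 0. By the sharp Poincaré inequality on H^1_0 of an interval of length L, ∫(u')² ≥ (π/L)²∫u² with equality for the first sine mode sin(π(x−x₀)/L) (x₀ the left endpoint), so the inequality holds for all u iff (1−α)(π/L)² ≥ α − c, i.e. α ≤ ((π/L)² + c)/((π/L)² + 1) = (1 + c(L/π)²)/(1 + (L/π)²). With (π/L)² = 4*π^2 and c = 1/3, the largest admissible constant is α = ((π/L)² + c)/((π/L)² + 1).
Simplifying, α = (1 + 12*π^2)/(3*(1 + 4*π^2)).


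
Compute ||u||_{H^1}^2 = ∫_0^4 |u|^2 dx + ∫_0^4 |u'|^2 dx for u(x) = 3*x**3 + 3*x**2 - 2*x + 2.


||u||_{H^1}^2 = 5917472/105

The H^1 norm (squared) on an interval (0, L) is
  ||u||_{H^1}^2 = ∫_0^L u(x)^2 dx + ∫_0^L u'(x)^2 dx.
Compute u'(x) = 9*x**2 + 6*x - 2.
Then u(x)^2 = 9*x**6 + 18*x**5 - 3*x**4 + 16*x**2 - 8*x + 4 and u'(x)^2 = 81*x**4 + 108*x**3 - 24*x + 4.
Integrate each monomial from 0 to 4 using ∫_0^4 c·x^n dx = c·4^(n+1)/(n+1):
  ∫_0^4 u(x)^2 dx = ∫_0^4 (9*x^6 + 18*x^5 - 3*x^4 + 16*x^2 - 8*x + 4) dx. Term by term:
    ∫_0^4 9*x^6 dx = 147456/7;  ∫_0^4 18*x^5 dx = 12288;  ∫_0^4 -3*x^4 dx = -3072/5;
    ∫_0^4 16*x^2 dx = 1024/3;  ∫_0^4 -8*x dx = -64;  ∫_0^4 4 dx = 16.
  Sum: 147456/7 + 12288 − 3072/5 + 1024/3 − 64 + 16 = 3468368/105.
  ∫_0^4 u'(x)^2 dx = ∫_0^4 (81*x^4 + 108*x^3 - 24*x + 4) dx. Term by term:
    ∫_0^4 81*x^4 dx = 82944/5;  ∫_0^4 108*x^3 dx = 6912;  ∫_0^4 -24*x dx = -192;
    ∫_0^4 4 dx = 16.
  Sum: 82944/5 + 6912 − 192 + 16 = 116624/5.
Adding: ||u||_{H^1}^2 = 3468368/105 + 116624/5 = 5917472/105.


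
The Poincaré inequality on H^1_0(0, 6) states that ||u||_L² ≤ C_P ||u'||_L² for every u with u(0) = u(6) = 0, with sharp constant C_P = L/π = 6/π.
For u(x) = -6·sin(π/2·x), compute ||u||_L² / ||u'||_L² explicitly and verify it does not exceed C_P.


||u||_L² / ||u'||_L² = 2/π < C_P = 6/π.

u(x) = -6·sin(π/2·x), so u'(x) = -3*π*cos(π*x/2).
Writing u(x) = A·sin(kπx/L) with A = -6 and k = 3, use ∫_0^L sin²(kπx/L) dx = L/2 and ∫_0^L cos²(kπx/L) dx = L/2.
u² = 36·sin²(π/2·x) and (u')² = 9*π^2·cos²(π/2·x), and each of sin², cos² integrates to L/2 = 3 over (0, 6).
∫_0^6 u² dx = 108, so ||u||_L² = 6*sqrt(3).
∫_0^6 (u')² dx = 27*π^2, so ||u'||_L² = 3*sqrt(3)*π.
Ratio ||u||_L² / ||u'||_L² = 2/π.
Sharp Poincaré constant on H^1_0(0, 6) is C_P = L/π = 6/π, achieved by sin(π/6·x).
This is the k = 3 harmonic; the ratio L/(kπ) is strictly less than C_P = L/π, consistent with the sharp inequality ||u||_L² ≤ C_P ||u'||_L².


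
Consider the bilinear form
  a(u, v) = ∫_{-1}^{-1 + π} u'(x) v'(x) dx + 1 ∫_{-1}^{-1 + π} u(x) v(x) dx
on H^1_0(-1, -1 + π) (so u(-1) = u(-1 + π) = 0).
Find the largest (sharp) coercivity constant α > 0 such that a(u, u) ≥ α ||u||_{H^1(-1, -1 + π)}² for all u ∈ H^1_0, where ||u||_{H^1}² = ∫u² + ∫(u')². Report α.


α = 1

Coercivity of a(·,·) on H^1_0(-1, -1 + π) means a(u, u) ≥ α ||u||_{H^1}² for every u ∈ H^1_0.
The interval has length L = π, and Poincaré/coercivity depend only on L. Here a(u, u) = ∫(u')² + (1)·∫u².
Here c = 1 ≥ 1, so a(u,u) = ∫(u')² + c∫u² ≥ ∫(u')² + ∫u² = ||u||_{H^1}², i.e. α = 1 works. No larger α is possible: a(u,u) ≥ α||u||_{H^1}² means (1−α)∫(u')² ≥ (α−c)∫u², and for the modes u_n = sin(nπ(x−x₀)/L) (x₀ the left endpoint) one has ∫u_n²/∫(u_n')² = (L/(nπ))² → 0, so a(u_n,u_n)/||u_n||_{H^1}² → 1. Hence the optimal constant is α = 1.
Therefore α = 1.


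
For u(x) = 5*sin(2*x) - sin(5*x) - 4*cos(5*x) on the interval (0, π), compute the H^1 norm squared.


||u||_{H^1(0,π)}^2 = 4160/21 + 567*π/2

u'(x) = 20*sin(5*x) + 10*cos(2*x) - 5*cos(5*x).
Expand u² and (u')² and integrate term by term on (0, π), using: for integers n ≥ 1, ∫_0^π sin²(nx) dx = ∫_0^π cos²(nx) dx = π/2; for n ≠ n', ∫_0^π sin(nx)sin(n'x) dx = ∫_0^π cos(nx)cos(n'x) dx = 0; and by product-to-sum, ∫_0^π sin(nx)cos(n'x) dx = ½∫_0^π [sin((n+n')x) + sin((n−n')x)] dx, which is 0 when n+n' is even and 2n/(n²−n'²) when n+n' is odd (it need not vanish on (0, π)).
  u² squared terms: (-1)²·∫sin(5x)² dx = 1·π/2 = π/2;  (-4)²·∫cos(5x)² dx = 16·π/2 = 8*π;  (5)²·∫sin(2x)² dx = 25·π/2 = 25*π/2.
  u² cross terms: 2·(-1)·(-4)·∫sin(5x)·cos(5x) dx = 8·(0) = 0;  2·(-1)·(5)·∫sin(5x)·sin(2x) dx = -10·(0) = 0;  2·(-4)·(5)·∫cos(5x)·sin(2x) dx = -40·(-4/21) = 160/21.
  So ∫_0^π u² dx = π/2 + 8*π + 25*π/2 + 0 + 0 + 160/21 = 160/21 + 21*π.
  (u')² squared terms: (-5)²·∫cos(5x)² dx = 25·π/2 = 25*π/2;  (10)²·∫cos(2x)² dx = 100·π/2 = 50*π;  (20)²·∫sin(5x)² dx = 400·π/2 = 200*π.
  (u')² cross terms: 2·(-5)·(10)·∫cos(5x)·cos(2x) dx = -100·(0) = 0;  2·(-5)·(20)·∫cos(5x)·sin(5x) dx = -200·(0) = 0;  2·(10)·(20)·∫cos(2x)·sin(5x) dx = 400·(10/21) = 4000/21.
  So ∫_0^π (u')² dx = 25*π/2 + 50*π + 200*π + 0 + 0 + 4000/21 = 4000/21 + 525*π/2.
||u||_{H^1}^2 = (160/21 + 21*π) + (4000/21 + 525*π/2) = 4160/21 + 567*π/2.


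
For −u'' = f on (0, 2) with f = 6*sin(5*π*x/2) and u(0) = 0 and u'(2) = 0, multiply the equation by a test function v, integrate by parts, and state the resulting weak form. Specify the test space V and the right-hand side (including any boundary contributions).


V = {v ∈ H^1(0, 2) : v(0) = 0} (test functions vanish at x = 0 where u is specified); weak form: ∫_0^2 u'v' dx = ∫_0^2 (6*sin(5*π*x/2)) v dx for all v ∈ V.

Multiply both sides by a test function v and integrate from 0 to 2:
  ∫_0^2 −u''(x) v(x) dx = ∫_0^2 f(x) v(x) dx.
Integrate the LHS by parts once:
  ∫_0^2 −u'' v dx = −[u'(x) v(x)]_0^2 + ∫_0^2 u'(x) v'(x) dx.
Thus ∫_0^2 u'(x) v'(x) dx = ∫_0^2 f(x) v(x) dx + [u'(x) v(x)]_0^2.
Choose V so that boundary terms are either known or forced to vanish.
Mixed BC: u(0) = 0 (Dirichlet) and u'(2) = 0 (Neumann). Define V = {v ∈ H^1(0, 2) : v(0) = 0}. Then [u' v]_0^2 = u'(2)·v(2) − u'(0)·0 = 0.
Weak formulation: find u (satisfying any essential BC) such that ∫_0^2 u'(x) v'(x) dx = ∫_0^2 f v dx for all v ∈ V (Dirichlet at 0 absorbed into V; the Neumann datum at x = 2 is zero, so no boundary term remains).
Substituting f(x) = 6*sin(5*π*x/2), the right-hand side is ∫_0^2 (6*sin(5*π*x/2)) v dx.


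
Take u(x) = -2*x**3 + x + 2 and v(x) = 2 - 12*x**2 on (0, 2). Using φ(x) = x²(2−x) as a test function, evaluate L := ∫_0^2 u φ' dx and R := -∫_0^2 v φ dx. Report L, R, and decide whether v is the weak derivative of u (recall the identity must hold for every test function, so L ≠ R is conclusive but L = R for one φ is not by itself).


LHS = 172/15, RHS = 344/15. No, v is not the weak derivative of u.

u(x) = -2*x**3 + x + 2, classical derivative u'(x) = 1 - 6*x**2.
φ(x) = x²(2−x), so φ'(x) = x*(4 - 3*x).
Note φ(0) = φ(2) = 0, so the boundary term u·φ vanishes.
LHS = ∫_0^2 u(x) φ'(x) dx = ∫_0^2 (6*x^5 - 8*x^4 - 3*x^3 - 2*x^2 + 8*x) dx. Term by term:
  ∫_0^2 6*x^5 dx = 64;  ∫_0^2 -8*x^4 dx = -256/5;  ∫_0^2 -3*x^3 dx = -12;
  ∫_0^2 -2*x^2 dx = -16/3;  ∫_0^2 8*x dx = 16.
Sum: 64 − 256/5 − 12 − 16/3 + 16 = 172/15.
So LHS = 172/15.
∫_0^2 v(x) φ(x) dx = ∫_0^2 (12*x^5 - 24*x^4 - 2*x^3 + 4*x^2) dx. Term by term:
  ∫_0^2 12*x^5 dx = 128;  ∫_0^2 -24*x^4 dx = -768/5;  ∫_0^2 -2*x^3 dx = -8;
  ∫_0^2 4*x^2 dx = 32/3.
Sum: 128 − 768/5 − 8 + 32/3 = -344/15.
So RHS = -∫_0^2 v(x) φ(x) dx = 344/15.
LHS − RHS = -172/15 ≠ 0, so the identity fails.
(For a valid weak derivative the identity must hold for EVERY test function, in particular this one. The failure shows v is NOT the weak derivative of u.)
Correct weak derivative would be u'(x) = 1 - 6*x**2.


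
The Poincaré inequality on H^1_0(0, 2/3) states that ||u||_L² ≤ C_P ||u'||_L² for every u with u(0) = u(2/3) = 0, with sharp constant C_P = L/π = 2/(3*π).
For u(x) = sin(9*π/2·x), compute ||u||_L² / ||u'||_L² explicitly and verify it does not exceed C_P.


||u||_L² / ||u'||_L² = 2/(9*π) < C_P = 2/(3*π).

u(x) = sin(9*π/2·x), so u'(x) = 9*π*cos(9*π*x/2)/2.
Writing u(x) = A·sin(kπx/L) with A = 1 and k = 3, use ∫_0^L sin²(kπx/L) dx = L/2 and ∫_0^L cos²(kπx/L) dx = L/2.
u² = 1·sin²(9*π/2·x) and (u')² = 81*π^2/4·cos²(9*π/2·x), and each of sin², cos² integrates to L/2 = 1/3 over (0, 2/3).
∫_0^2/3 u² dx = 1/3, so ||u||_L² = sqrt(3)/3.
∫_0^2/3 (u')² dx = 27*π^2/4, so ||u'||_L² = 3*sqrt(3)*π/2.
Ratio ||u||_L² / ||u'||_L² = 2/(9*π).
Sharp Poincaré constant on H^1_0(0, 2/3) is C_P = L/π = 2/(3*π), achieved by sin(3*π/2·x).
This is the k = 3 harmonic; the ratio L/(kπ) is strictly less than C_P = L/π, consistent with the sharp inequality ||u||_L² ≤ C_P ||u'||_L².


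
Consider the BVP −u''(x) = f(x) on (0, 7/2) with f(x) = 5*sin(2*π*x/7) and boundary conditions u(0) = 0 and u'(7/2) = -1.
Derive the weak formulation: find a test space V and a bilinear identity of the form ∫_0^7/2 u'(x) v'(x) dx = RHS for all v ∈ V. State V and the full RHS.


V = {v ∈ H^1(0, 7/2) : v(0) = 0} (test functions vanish at x = 0 where u is specified); weak form: ∫_0^7/2 u'v' dx = ∫_0^7/2 (5*sin(2*π*x/7)) v dx − v(7/2) for all v ∈ V.

Multiply both sides by a test function v and integrate from 0 to 7/2:
  ∫_0^7/2 −u''(x) v(x) dx = ∫_0^7/2 f(x) v(x) dx.
Integrate the LHS by parts once:
  ∫_0^7/2 −u'' v dx = −[u'(x) v(x)]_0^7/2 + ∫_0^7/2 u'(x) v'(x) dx.
Thus ∫_0^7/2 u'(x) v'(x) dx = ∫_0^7/2 f(x) v(x) dx + [u'(x) v(x)]_0^7/2.
Choose V so that boundary terms are either known or forced to vanish.
Mixed BC: u(0) = 0 (Dirichlet) and u'(7/2) = -1 (Neumann). Define V = {v ∈ H^1(0, 7/2) : v(0) = 0}. Then [u' v]_0^7/2 = u'(7/2)·v(7/2) − u'(0)·0 = − v(7/2).
Weak formulation: find u (satisfying any essential BC) such that ∫_0^7/2 u'(x) v'(x) dx = ∫_0^7/2 f v dx − v(7/2) for all v ∈ V (Dirichlet at 0 absorbed into V; Neumann datum at x = 7/2 contributes the boundary term).
Substituting f(x) = 5*sin(2*π*x/7), the right-hand side is ∫_0^7/2 (5*sin(2*π*x/7)) v dx − v(7/2).


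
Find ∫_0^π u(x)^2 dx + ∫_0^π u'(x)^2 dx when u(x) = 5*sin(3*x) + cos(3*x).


||u||_{H^1(0,π)}^2 = 130*π

u'(x) = -3*sin(3*x) + 15*cos(3*x).
Expand u² and (u')² and integrate term by term on (0, π), using: for integers n ≥ 1, ∫_0^π sin²(nx) dx = ∫_0^π cos²(nx) dx = π/2; for n ≠ n', ∫_0^π sin(nx)sin(n'x) dx = ∫_0^π cos(nx)cos(n'x) dx = 0; and by product-to-sum, ∫_0^π sin(nx)cos(n'x) dx = ½∫_0^π [sin((n+n')x) + sin((n−n')x)] dx, which is 0 when n+n' is even and 2n/(n²−n'²) when n+n' is odd (it need not vanish on (0, π)).
  u² squared terms: (5)²·∫sin(3x)² dx = 25·π/2 = 25*π/2;  (1)²·∫cos(3x)² dx = 1·π/2 = π/2.
  u² cross terms: 2·(5)·(1)·∫sin(3x)·cos(3x) dx = 10·(0) = 0.
  So ∫_0^π u² dx = 25*π/2 + π/2 + 0 = 13*π.
  (u')² squared terms: (-3)²·∫sin(3x)² dx = 9·π/2 = 9*π/2;  (15)²·∫cos(3x)² dx = 225·π/2 = 225*π/2.
  (u')² cross terms: 2·(-3)·(15)·∫sin(3x)·cos(3x) dx = -90·(0) = 0.
  So ∫_0^π (u')² dx = 9*π/2 + 225*π/2 + 0 = 117*π.
||u||_{H^1}^2 = (13*π) + (117*π) = 130*π.


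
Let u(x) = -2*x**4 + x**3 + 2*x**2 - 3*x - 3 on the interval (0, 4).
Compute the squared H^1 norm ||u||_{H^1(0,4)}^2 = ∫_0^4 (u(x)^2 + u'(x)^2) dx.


||u||_{H^1}^2 = 11936296/63

The H^1 norm (squared) on an interval (0, L) is
  ||u||_{H^1}^2 = ∫_0^L u(x)^2 dx + ∫_0^L u'(x)^2 dx.
Compute u'(x) = -8*x**3 + 3*x**2 + 4*x - 3.
Then u(x)^2 = 4*x**8 - 4*x**7 - 7*x**6 + 16*x**5 + 10*x**4 - 18*x**3 - 3*x**2 + 18*x + 9 and u'(x)^2 = 64*x**6 - 48*x**5 - 55*x**4 + 72*x**3 - 2*x**2 - 24*x + 9.
Integrate each monomial from 0 to 4 using ∫_0^4 c·x^n dx = c·4^(n+1)/(n+1):
  ∫_0^4 u(x)^2 dx = ∫_0^4 (4*x^8 - 4*x^7 - 7*x^6 + 16*x^5 + 10*x^4 - 18*x^3 - 3*x^2 + 18*x + 9) dx. Term by term:
    ∫_0^4 4*x^8 dx = 1048576/9;  ∫_0^4 -4*x^7 dx = -32768;  ∫_0^4 -7*x^6 dx = -16384;
    ∫_0^4 16*x^5 dx = 32768/3;  ∫_0^4 10*x^4 dx = 2048;  ∫_0^4 -18*x^3 dx = -1152;
    ∫_0^4 -3*x^2 dx = -64;  ∫_0^4 18*x dx = 144;  ∫_0^4 9 dx = 36.
  Sum: 1048576/9 − 32768 − 16384 + 32768/3 + 2048 − 1152 − 64 + 144 + 36 = 713620/9.
  ∫_0^4 u'(x)^2 dx = ∫_0^4 (64*x^6 - 48*x^5 - 55*x^4 + 72*x^3 - 2*x^2 - 24*x + 9) dx. Term by term:
    ∫_0^4 64*x^6 dx = 1048576/7;  ∫_0^4 -48*x^5 dx = -32768;  ∫_0^4 -55*x^4 dx = -11264;
    ∫_0^4 72*x^3 dx = 4608;  ∫_0^4 -2*x^2 dx = -128/3;  ∫_0^4 -24*x dx = -192;
    ∫_0^4 9 dx = 36.
  Sum: 1048576/7 − 32768 − 11264 + 4608 − 128/3 − 192 + 36 = 2313652/21.
Adding: ||u||_{H^1}^2 = 713620/9 + 2313652/21 = 11936296/63.


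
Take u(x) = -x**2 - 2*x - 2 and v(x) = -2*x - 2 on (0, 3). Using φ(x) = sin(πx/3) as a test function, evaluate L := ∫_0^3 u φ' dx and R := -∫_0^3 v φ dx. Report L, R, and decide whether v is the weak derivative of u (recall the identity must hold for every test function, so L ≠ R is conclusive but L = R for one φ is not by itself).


LHS = 30/π, RHS = 30/π. Yes, v = u' weakly.

u(x) = -x**2 - 2*x - 2, classical derivative u'(x) = -2*x - 2.
φ(x) = sin(πx/3), so φ'(x) = π*cos(π*x/3)/3.
Note φ(0) = φ(3) = 0, so the boundary term u·φ vanishes.
LHS = ∫_0^3 u(x) φ'(x) dx = ∫_0^3 (-π*x^2*cos(π*x/3)/3 - 2*π*x*cos(π*x/3)/3 - 2*π*cos(π*x/3)/3) dx. Term by term:
  ∫_0^3 -2*π*cos(π*x/3)/3 dx = 0;  ∫_0^3 -2*π*x*cos(π*x/3)/3 dx = 12/π;  ∫_0^3 -π*x^2*cos(π*x/3)/3 dx = 18/π.
Sum: 0 + 12/π + 18/π = 30/π.
So LHS = 30/π.
∫_0^3 v(x) φ(x) dx = ∫_0^3 (-2*x*sin(π*x/3) - 2*sin(π*x/3)) dx. Term by term:
  ∫_0^3 -2*sin(π*x/3) dx = -12/π;  ∫_0^3 -2*x*sin(π*x/3) dx = -18/π.
Sum: -12/π − 18/π = -30/π.
So RHS = -∫_0^3 v(x) φ(x) dx = 30/π.
LHS = RHS, so the identity holds for this test φ.
Moreover u is smooth here and v(x) = u'(x) = -2*x - 2 pointwise, so the identity holds for every test function. Hence v is the weak derivative of u.


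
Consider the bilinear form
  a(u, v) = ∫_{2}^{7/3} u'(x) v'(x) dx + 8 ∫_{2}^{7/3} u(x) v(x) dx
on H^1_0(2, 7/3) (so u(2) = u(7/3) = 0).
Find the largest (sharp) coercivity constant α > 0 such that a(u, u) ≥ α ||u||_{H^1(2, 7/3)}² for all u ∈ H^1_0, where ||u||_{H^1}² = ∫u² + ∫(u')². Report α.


α = 1

Coercivity of a(·,·) on H^1_0(2, 7/3) means a(u, u) ≥ α ||u||_{H^1}² for every u ∈ H^1_0.
The interval has length L = 1/3, and Poincaré/coercivity depend only on L. Here a(u, u) = ∫(u')² + (8)·∫u².
Here c = 8 ≥ 1, so a(u,u) = ∫(u')² + c∫u² ≥ ∫(u')² + ∫u² = ||u||_{H^1}², i.e. α = 1 works. No larger α is possible: a(u,u) ≥ α||u||_{H^1}² means (1−α)∫(u')² ≥ (α−c)∫u², and for the modes u_n = sin(nπ(x−x₀)/L) (x₀ the left endpoint) one has ∫u_n²/∫(u_n')² = (L/(nπ))² → 0, so a(u_n,u_n)/||u_n||_{H^1}² → 1. Hence the optimal constant is α = 1.
Therefore α = 1.


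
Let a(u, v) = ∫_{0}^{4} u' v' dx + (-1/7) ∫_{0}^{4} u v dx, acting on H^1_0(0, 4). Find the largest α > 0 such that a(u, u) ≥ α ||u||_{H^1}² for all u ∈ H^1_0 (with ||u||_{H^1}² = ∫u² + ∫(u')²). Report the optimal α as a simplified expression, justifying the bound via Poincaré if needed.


α = (-16/7 + π^2)/(π^2 + 16)

Coercivity of a(·,·) on H^1_0(0, 4) means a(u, u) ≥ α ||u||_{H^1}² for every u ∈ H^1_0.
The interval has length L = 4, and Poincaré/coercivity depend only on L. Here a(u, u) = ∫(u')² + (-1/7)·∫u².
Here c = -1/7 < 0 with |c| < (π/L)² = π^2/16, so coercivity still holds. The condition a(u,u) ≥ α||u||_{H^1}² reads (1−α)∫(u')² ≥ (α−c)∫u². Any admissible α is ≤ 1 (rapidly oscillating u have ∫u²/∫(u')² → 0), and α = 1 would force 0 ≥ (1−c)∫u², impossible since c < 1; so 1−α > 0. By the sharp Poincaré inequality on H^1_0 of an interval of length L, ∫(u')² ≥ (π/L)²∫u² with equality for the first sine mode sin(π(x−x₀)/L) (x₀ the left endpoint), so the inequality holds for all u iff (1−α)(π/L)² ≥ α − c, i.e. α ≤ ((π/L)² + c)/((π/L)² + 1) = (1 + c(L/π)²)/(1 + (L/π)²). (Direct route, valid since c ≤ 0: Poincaré gives c∫u² ≥ c(L/π)²∫(u')², so a(u,u) ≥ (1 + c(L/π)²)∫(u')², while ||u||_{H^1}² ≤ (1 + (L/π)²)∫(u')²; dividing yields the same α.) With (π/L)² = π^2/16 and c = -1/7, the largest admissible constant is α = ((π/L)² + c)/((π/L)² + 1).
Simplifying, α = (-16/7 + π^2)/(π^2 + 16).


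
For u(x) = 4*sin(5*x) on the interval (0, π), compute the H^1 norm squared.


||u||_{H^1(0,π)}^2 = 208*π

u'(x) = 20*cos(5*x).
Expand u² and (u')² and integrate term by term on (0, π), using: for integers n ≥ 1, ∫_0^π sin²(nx) dx = ∫_0^π cos²(nx) dx = π/2; for n ≠ n', ∫_0^π sin(nx)sin(n'x) dx = ∫_0^π cos(nx)cos(n'x) dx = 0; and by product-to-sum, ∫_0^π sin(nx)cos(n'x) dx = ½∫_0^π [sin((n+n')x) + sin((n−n')x)] dx, which is 0 when n+n' is even and 2n/(n²−n'²) when n+n' is odd (it need not vanish on (0, π)).
  u² squared terms: (4)²·∫sin(5x)² dx = 16·π/2 = 8*π.
  So ∫_0^π u² dx = 8*π.
  (u')² squared terms: (20)²·∫cos(5x)² dx = 400·π/2 = 200*π.
  So ∫_0^π (u')² dx = 200*π.
||u||_{H^1}^2 = (8*π) + (200*π) = 208*π.


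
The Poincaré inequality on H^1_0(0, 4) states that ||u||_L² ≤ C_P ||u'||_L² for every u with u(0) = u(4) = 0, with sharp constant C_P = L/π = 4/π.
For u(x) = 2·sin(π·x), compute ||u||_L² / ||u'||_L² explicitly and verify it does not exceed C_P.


||u||_L² / ||u'||_L² = 1/π < C_P = 4/π.

u(x) = 2·sin(π·x), so u'(x) = 2*π*cos(π*x).
Writing u(x) = A·sin(kπx/L) with A = 2 and k = 4, use ∫_0^L sin²(kπx/L) dx = L/2 and ∫_0^L cos²(kπx/L) dx = L/2.
u² = 4·sin²(π·x) and (u')² = 4*π^2·cos²(π·x), and each of sin², cos² integrates to L/2 = 2 over (0, 4).
∫_0^4 u² dx = 8, so ||u||_L² = 2*sqrt(2).
∫_0^4 (u')² dx = 8*π^2, so ||u'||_L² = 2*sqrt(2)*π.
Ratio ||u||_L² / ||u'||_L² = 1/π.
Sharp Poincaré constant on H^1_0(0, 4) is C_P = L/π = 4/π, achieved by sin(π/4·x).
This is the k = 4 harmonic; the ratio L/(kπ) is strictly less than C_P = L/π, consistent with the sharp inequality ||u||_L² ≤ C_P ||u'||_L².


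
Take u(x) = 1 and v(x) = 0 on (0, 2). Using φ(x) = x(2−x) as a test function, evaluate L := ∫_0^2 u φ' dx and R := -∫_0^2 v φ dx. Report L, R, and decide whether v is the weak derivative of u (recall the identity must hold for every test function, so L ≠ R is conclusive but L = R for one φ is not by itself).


LHS = 0, RHS = 0. Yes, v = u' weakly.

u(x) = 1, classical derivative u'(x) = 0.
φ(x) = x(2−x), so φ'(x) = 2 - 2*x.
Note φ(0) = φ(2) = 0, so the boundary term u·φ vanishes.
LHS = ∫_0^2 u(x) φ'(x) dx = ∫_0^2 (2 - 2*x) dx. Term by term:
  ∫_0^2 -2*x dx = -4;  ∫_0^2 2 dx = 4.
Sum: -4 + 4 = 0.
So LHS = 0.
∫_0^2 v(x) φ(x) dx = ∫_0^2 (0) dx. Term by term:
  ∫_0^2 0 dx = 0.
So RHS = -∫_0^2 v(x) φ(x) dx = 0.
LHS = RHS, so the identity holds for this test φ.
Moreover u is smooth here and v(x) = u'(x) = 0 pointwise, so the identity holds for every test function. Hence v is the weak derivative of u.


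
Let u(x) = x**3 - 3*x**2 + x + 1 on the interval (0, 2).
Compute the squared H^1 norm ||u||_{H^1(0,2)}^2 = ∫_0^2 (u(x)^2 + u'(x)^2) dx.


||u||_{H^1}^2 = 104/21

The H^1 norm (squared) on an interval (0, L) is
  ||u||_{H^1}^2 = ∫_0^L u(x)^2 dx + ∫_0^L u'(x)^2 dx.
Compute u'(x) = 3*x**2 - 6*x + 1.
Then u(x)^2 = x**6 - 6*x**5 + 11*x**4 - 4*x**3 - 5*x**2 + 2*x + 1 and u'(x)^2 = 9*x**4 - 36*x**3 + 42*x**2 - 12*x + 1.
Integrate each monomial from 0 to 2 using ∫_0^2 c·x^n dx = c·2^(n+1)/(n+1):
  ∫_0^2 u(x)^2 dx = ∫_0^2 (x^6 - 6*x^5 + 11*x^4 - 4*x^3 - 5*x^2 + 2*x + 1) dx. Term by term:
    ∫_0^2 x^6 dx = 128/7;  ∫_0^2 -6*x^5 dx = -64;  ∫_0^2 11*x^4 dx = 352/5;
    ∫_0^2 -4*x^3 dx = -16;  ∫_0^2 -5*x^2 dx = -40/3;  ∫_0^2 2*x dx = 4;
    ∫_0^2 1 dx = 2.
  Sum: 128/7 − 64 + 352/5 − 16 − 40/3 + 4 + 2 = 142/105.
  ∫_0^2 u'(x)^2 dx = ∫_0^2 (9*x^4 - 36*x^3 + 42*x^2 - 12*x + 1) dx. Term by term:
    ∫_0^2 9*x^4 dx = 288/5;  ∫_0^2 -36*x^3 dx = -144;  ∫_0^2 42*x^2 dx = 112;
    ∫_0^2 -12*x dx = -24;  ∫_0^2 1 dx = 2.
  Sum: 288/5 − 144 + 112 − 24 + 2 = 18/5.
Adding: ||u||_{H^1}^2 = 142/105 + 18/5 = 104/21.


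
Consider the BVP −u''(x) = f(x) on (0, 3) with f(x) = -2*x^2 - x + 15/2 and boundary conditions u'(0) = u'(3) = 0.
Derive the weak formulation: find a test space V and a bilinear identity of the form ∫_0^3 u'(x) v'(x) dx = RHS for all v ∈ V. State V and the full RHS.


V = H^1(0, 3) (no boundary constraint on v; u is determined up to an additive constant); weak form: ∫_0^3 u'v' dx = ∫_0^3 (-2*x^2 - x + 15/2) v dx for all v ∈ V.

Multiply both sides by a test function v and integrate from 0 to 3:
  ∫_0^3 −u''(x) v(x) dx = ∫_0^3 f(x) v(x) dx.
Integrate the LHS by parts once:
  ∫_0^3 −u'' v dx = −[u'(x) v(x)]_0^3 + ∫_0^3 u'(x) v'(x) dx.
Thus ∫_0^3 u'(x) v'(x) dx = ∫_0^3 f(x) v(x) dx + [u'(x) v(x)]_0^3.
Choose V so that boundary terms are either known or forced to vanish.
u has homogeneous Neumann: u'(0) = u'(3) = 0. So [u' v]_0^3 = 0·v(3) − 0·v(0) = 0 for any v; take V = H^1(0, 3).
Weak formulation: find u (satisfying any essential BC) such that ∫_0^3 u'(x) v'(x) dx = ∫_0^3 f v dx for all v ∈ V (homogeneous Neumann, so boundary terms vanish).
Substituting f(x) = -2*x^2 - x + 15/2, the right-hand side is ∫_0^3 (-2*x^2 - x + 15/2) v dx.
Compatibility check (pure Neumann): taking v ≡ 1 ∈ V gives 0 = ∫_0^3 f dx + (0) − (0), i.e. ∫_0^3 f dx must equal u'(0) − u'(3) = 0. Indeed ∫_0^3 (-2*x^2 - x + 15/2) dx = 0, so the data are compatible. The solution is then unique only up to an additive constant (fix it e.g. by requiring ∫_0^3 u dx = 0).


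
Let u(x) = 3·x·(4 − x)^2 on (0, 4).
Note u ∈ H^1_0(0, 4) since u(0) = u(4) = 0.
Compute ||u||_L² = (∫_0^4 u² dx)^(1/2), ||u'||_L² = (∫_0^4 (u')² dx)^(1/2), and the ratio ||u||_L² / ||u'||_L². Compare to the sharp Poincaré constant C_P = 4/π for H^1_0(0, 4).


||u||_L² / ||u'||_L² = 2*sqrt(14)/7 < C_P = 4/π.

u(x) = 3·x·(4 − x)^2, so u'(x) = 3*(x - 4)*(3*x - 4).
u(x) = 3·x·(4 − x)^2 vanishes at x = 0 and x = 4, so u ∈ H^1_0(0, 4). Differentiate via the product rule and integrate the resulting polynomials term by term.
  ∫_0^4 u² dx = ∫_0^4 (9*x^6 - 144*x^5 + 864*x^4 - 2304*x^3 + 2304*x^2) dx. Term by term:
    ∫_0^4 9*x^6 dx = 147456/7;  ∫_0^4 -144*x^5 dx = -98304;  ∫_0^4 864*x^4 dx = 884736/5;
    ∫_0^4 -2304*x^3 dx = -147456;  ∫_0^4 2304*x^2 dx = 49152.
  Sum: 147456/7 − 98304 + 884736/5 − 147456 + 49152 = 49152/35.
  ∫_0^4 (u')² dx = ∫_0^4 (81*x^4 - 864*x^3 + 3168*x^2 - 4608*x + 2304) dx. Term by term:
    ∫_0^4 81*x^4 dx = 82944/5;  ∫_0^4 -864*x^3 dx = -55296;  ∫_0^4 3168*x^2 dx = 67584;
    ∫_0^4 -4608*x dx = -36864;  ∫_0^4 2304 dx = 9216.
  Sum: 82944/5 − 55296 + 67584 − 36864 + 9216 = 6144/5.
∫_0^4 u² dx = 49152/35, so ||u||_L² = 128*sqrt(105)/35.
∫_0^4 (u')² dx = 6144/5, so ||u'||_L² = 32*sqrt(30)/5.
Ratio ||u||_L² / ||u'||_L² = 2*sqrt(14)/7.
Sharp Poincaré constant on H^1_0(0, 4) is C_P = L/π = 4/π, achieved by sin(π/4·x).
A polynomial bump cannot attain the sharp Poincaré constant (only the first sine eigenfunction does), so the ratio is strictly less than C_P, consistent with ||u||_L² ≤ C_P ||u'||_L².


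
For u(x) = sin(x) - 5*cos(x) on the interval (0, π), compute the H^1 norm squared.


||u||_{H^1(0,π)}^2 = 26*π

u'(x) = 5*sin(x) + cos(x).
Expand u² and (u')² and integrate term by term on (0, π), using: for integers n ≥ 1, ∫_0^π sin²(nx) dx = ∫_0^π cos²(nx) dx = π/2; for n ≠ n', ∫_0^π sin(nx)sin(n'x) dx = ∫_0^π cos(nx)cos(n'x) dx = 0; and by product-to-sum, ∫_0^π sin(nx)cos(n'x) dx = ½∫_0^π [sin((n+n')x) + sin((n−n')x)] dx, which is 0 when n+n' is even and 2n/(n²−n'²) when n+n' is odd (it need not vanish on (0, π)).
  u² squared terms: (-5)²·∫cos(x)² dx = 25·π/2 = 25*π/2;  (1)²·∫sin(x)² dx = 1·π/2 = π/2.
  u² cross terms: 2·(-5)·(1)·∫cos(x)·sin(x) dx = -10·(0) = 0.
  So ∫_0^π u² dx = 25*π/2 + π/2 + 0 = 13*π.
  (u')² squared terms: (5)²·∫sin(x)² dx = 25·π/2 = 25*π/2;  (1)²·∫cos(x)² dx = 1·π/2 = π/2.
  (u')² cross terms: 2·(5)·(1)·∫sin(x)·cos(x) dx = 10·(0) = 0.
  So ∫_0^π (u')² dx = 25*π/2 + π/2 + 0 = 13*π.
||u||_{H^1}^2 = (13*π) + (13*π) = 26*π.


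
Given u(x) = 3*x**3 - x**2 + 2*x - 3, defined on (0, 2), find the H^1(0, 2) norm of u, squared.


||u||_{H^1}^2 = 61898/105

The H^1 norm (squared) on an interval (0, L) is
  ||u||_{H^1}^2 = ∫_0^L u(x)^2 dx + ∫_0^L u'(x)^2 dx.
Compute u'(x) = 9*x**2 - 2*x + 2.
Then u(x)^2 = 9*x**6 - 6*x**5 + 13*x**4 - 22*x**3 + 10*x**2 - 12*x + 9 and u'(x)^2 = 81*x**4 - 36*x**3 + 40*x**2 - 8*x + 4.
Integrate each monomial from 0 to 2 using ∫_0^2 c·x^n dx = c·2^(n+1)/(n+1):
  ∫_0^2 u(x)^2 dx = ∫_0^2 (9*x^6 - 6*x^5 + 13*x^4 - 22*x^3 + 10*x^2 - 12*x + 9) dx. Term by term:
    ∫_0^2 9*x^6 dx = 1152/7;  ∫_0^2 -6*x^5 dx = -64;  ∫_0^2 13*x^4 dx = 416/5;
    ∫_0^2 -22*x^3 dx = -88;  ∫_0^2 10*x^2 dx = 80/3;  ∫_0^2 -12*x dx = -24;
    ∫_0^2 9 dx = 18.
  Sum: 1152/7 − 64 + 416/5 − 88 + 80/3 − 24 + 18 = 12226/105.
  ∫_0^2 u'(x)^2 dx = ∫_0^2 (81*x^4 - 36*x^3 + 40*x^2 - 8*x + 4) dx. Term by term:
    ∫_0^2 81*x^4 dx = 2592/5;  ∫_0^2 -36*x^3 dx = -144;  ∫_0^2 40*x^2 dx = 320/3;
    ∫_0^2 -8*x dx = -16;  ∫_0^2 4 dx = 8.
  Sum: 2592/5 − 144 + 320/3 − 16 + 8 = 7096/15.
Adding: ||u||_{H^1}^2 = 12226/105 + 7096/15 = 61898/105.


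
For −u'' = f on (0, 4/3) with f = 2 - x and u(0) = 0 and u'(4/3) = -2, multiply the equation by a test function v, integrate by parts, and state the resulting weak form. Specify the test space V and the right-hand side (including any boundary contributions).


V = {v ∈ H^1(0, 4/3) : v(0) = 0} (test functions vanish at x = 0 where u is specified); weak form: ∫_0^4/3 u'v' dx = ∫_0^4/3 (2 - x) v dx − 2·v(4/3) for all v ∈ V.

Multiply both sides by a test function v and integrate from 0 to 4/3:
  ∫_0^4/3 −u''(x) v(x) dx = ∫_0^4/3 f(x) v(x) dx.
Integrate the LHS by parts once:
  ∫_0^4/3 −u'' v dx = −[u'(x) v(x)]_0^4/3 + ∫_0^4/3 u'(x) v'(x) dx.
Thus ∫_0^4/3 u'(x) v'(x) dx = ∫_0^4/3 f(x) v(x) dx + [u'(x) v(x)]_0^4/3.
Choose V so that boundary terms are either known or forced to vanish.
Mixed BC: u(0) = 0 (Dirichlet) and u'(4/3) = -2 (Neumann). Define V = {v ∈ H^1(0, 4/3) : v(0) = 0}. Then [u' v]_0^4/3 = u'(4/3)·v(4/3) − u'(0)·0 = − 2·v(4/3).
Weak formulation: find u (satisfying any essential BC) such that ∫_0^4/3 u'(x) v'(x) dx = ∫_0^4/3 f v dx − 2·v(4/3) for all v ∈ V (Dirichlet at 0 absorbed into V; Neumann datum at x = 4/3 contributes the boundary term).
Substituting f(x) = 2 - x, the right-hand side is ∫_0^4/3 (2 - x) v dx − 2·v(4/3).
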